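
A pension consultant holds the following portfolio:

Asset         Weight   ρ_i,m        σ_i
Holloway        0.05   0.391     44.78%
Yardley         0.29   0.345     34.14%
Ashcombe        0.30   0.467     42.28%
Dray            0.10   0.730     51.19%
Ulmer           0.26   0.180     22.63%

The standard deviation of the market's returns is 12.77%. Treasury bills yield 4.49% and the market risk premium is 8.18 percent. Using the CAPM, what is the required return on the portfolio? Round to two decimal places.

β_Holloway = 0.391 × 44.78% / 12.77% = 1.3711
β_Yardley = 0.345 × 34.14% / 12.77% = 0.9223
β_Ashcombe = 0.467 × 42.28% / 12.77% = 1.5462
β_Dray = 0.730 × 51.19% / 12.77% = 2.9263
β_Ulmer = 0.180 × 22.63% / 12.77% = 0.3190
β_P = Σ w_i β_i = 0.05×1.3711 + 0.29×0.9223 + 0.30×1.5462 + 0.10×2.9263 + 0.26×0.3190 = 1.1755
E(R_P) = R_f + β_P × MRP = 4.49% + 1.1755 × 8.18% = 14.11%

14.11%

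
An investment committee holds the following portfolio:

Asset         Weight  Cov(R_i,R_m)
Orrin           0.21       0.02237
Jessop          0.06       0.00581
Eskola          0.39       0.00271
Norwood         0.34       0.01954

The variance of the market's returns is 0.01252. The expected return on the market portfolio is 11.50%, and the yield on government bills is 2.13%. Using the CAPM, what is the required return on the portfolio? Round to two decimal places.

11.67%

β_Orrin = 0.02237 / 0.01252 = 1.7867
β_Jessop = 0.00581 / 0.01252 = 0.4641
β_Eskola = 0.00271 / 0.01252 = 0.2165
β_Norwood = 0.01954 / 0.01252 = 1.5607
β_P = Σ w_i β_i = 0.21×1.7867 + 0.06×0.4641 + 0.39×0.2165 + 0.34×1.5607 = 1.0181
MRP = 11.50% − 2.13% = 9.37%
E(R_P) = R_f + β_P × MRP = 2.13% + 1.0181 × 9.37% = 11.67%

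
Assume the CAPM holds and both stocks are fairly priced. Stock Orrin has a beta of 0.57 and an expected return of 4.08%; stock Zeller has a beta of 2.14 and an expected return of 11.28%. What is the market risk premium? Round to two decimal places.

4.59%

Both satisfy E(R) = R_f + β·MRP, so the slope of the SML is
MRP = (11.28% − 4.08%) / (2.14 − 0.57) = 7.20% / 1.57 = 4.5860%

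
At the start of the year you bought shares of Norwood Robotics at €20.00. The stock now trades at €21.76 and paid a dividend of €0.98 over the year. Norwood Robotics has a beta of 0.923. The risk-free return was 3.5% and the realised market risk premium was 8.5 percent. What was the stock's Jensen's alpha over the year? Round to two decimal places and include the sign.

+2.35%

Realised HPR = (P1 + D1 − P0) / P0 = (21.76 + 0.98 − 20.00) / 20.00 = 2.74 / 20.00 = 13.7000%
CAPM required = R_f + β·MRP = 3.5% + 0.923 × 8.5% = 11.3455%
α = realised − required = 13.7000% − 11.3455% = +2.35%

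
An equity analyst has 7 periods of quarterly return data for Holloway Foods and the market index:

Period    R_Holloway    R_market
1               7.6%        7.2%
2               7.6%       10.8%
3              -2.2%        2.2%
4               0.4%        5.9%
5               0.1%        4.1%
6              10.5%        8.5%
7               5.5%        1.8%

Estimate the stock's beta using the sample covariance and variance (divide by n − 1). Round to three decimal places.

Mean R_i = (7.6 + 7.6 − 2.2 + 0.4 + 0.1 + 10.5 + 5.5) / 7 = 4.2143%
Mean R_m = (7.2 + 10.8 + 2.2 + 5.9 + 4.1 + 8.5 + 1.8) / 7 = 5.7857%
Σ(R_i − R̄_i)(R_m − R̄_m) = 63.2014  ⇒  Cov = 63.2014 / 6 = 10.5336
Σ(R_m − R̄_m)² = 66.1086  ⇒  Var(R_m) = 66.1086 / 6 = 11.0181
β = Cov / Var(R_m) = 10.5336 / 11.0181 = 0.9560

0.956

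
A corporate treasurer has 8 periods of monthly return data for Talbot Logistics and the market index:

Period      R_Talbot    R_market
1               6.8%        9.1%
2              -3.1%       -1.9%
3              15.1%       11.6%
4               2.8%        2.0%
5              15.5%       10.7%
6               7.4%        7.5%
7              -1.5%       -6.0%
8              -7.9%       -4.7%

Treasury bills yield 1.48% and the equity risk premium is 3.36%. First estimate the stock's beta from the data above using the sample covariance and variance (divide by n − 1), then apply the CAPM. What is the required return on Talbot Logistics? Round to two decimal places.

Mean R_i = (6.8 − 3.1 + 15.1 + 2.8 + 15.5 + 7.4 − 1.5 − 7.9) / 8 = 4.3875%
Mean R_m = (9.1 − 1.9 + 11.6 + 2.0 + 10.7 + 7.5 − 6.0 − 4.7) / 8 = 3.5375%
Σ(R_i − R̄_i)(R_m − R̄_m) = 391.8438  ⇒  Cov = 391.8438 / 7 = 55.9777
Σ(R_m − R̄_m)² = 353.6988  ⇒  Var(R_m) = 353.6988 / 7 = 50.5284
β = Cov / Var(R_m) = 55.9777 / 50.5284 = 1.1078
E(R) = R_f + β × MRP = 1.48% + 1.1078 × 3.36% = 5.20%

5.20%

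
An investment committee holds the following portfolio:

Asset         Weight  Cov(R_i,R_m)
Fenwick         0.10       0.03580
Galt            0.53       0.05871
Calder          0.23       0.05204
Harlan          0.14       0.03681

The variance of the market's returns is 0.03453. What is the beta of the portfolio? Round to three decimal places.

1.501

β_Fenwick = 0.03580 / 0.03453 = 1.0368
β_Galt = 0.05871 / 0.03453 = 1.7003
β_Calder = 0.05204 / 0.03453 = 1.5071
β_Harlan = 0.03681 / 0.03453 = 1.0660
β_P = Σ w_i β_i = 0.10×1.0368 + 0.53×1.7003 + 0.23×1.5071 + 0.14×1.0660 = 1.5007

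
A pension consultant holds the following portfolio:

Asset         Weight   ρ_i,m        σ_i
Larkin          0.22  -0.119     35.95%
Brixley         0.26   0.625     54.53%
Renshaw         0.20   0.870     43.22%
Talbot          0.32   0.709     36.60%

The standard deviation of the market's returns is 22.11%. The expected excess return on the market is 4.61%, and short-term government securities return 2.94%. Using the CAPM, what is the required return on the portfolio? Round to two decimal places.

β_Larkin = -0.119 × 35.95% / 22.11% = -0.1935
β_Brixley = 0.625 × 54.53% / 22.11% = 1.5414
β_Renshaw = 0.870 × 43.22% / 22.11% = 1.7007
β_Talbot = 0.709 × 36.60% / 22.11% = 1.1736
β_P = Σ w_i β_i = 0.22×-0.1935 + 0.26×1.5414 + 0.20×1.7007 + 0.32×1.1736 = 1.0739
E(R_P) = R_f + β_P × MRP = 2.94% + 1.0739 × 4.61% = 7.89%

7.89%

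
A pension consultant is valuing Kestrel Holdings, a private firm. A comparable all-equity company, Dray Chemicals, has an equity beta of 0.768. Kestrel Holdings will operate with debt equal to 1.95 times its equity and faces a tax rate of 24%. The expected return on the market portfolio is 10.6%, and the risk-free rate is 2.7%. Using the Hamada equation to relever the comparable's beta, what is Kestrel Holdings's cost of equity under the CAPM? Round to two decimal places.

17.76%

β_L = β_U × [1 + (1 − t)(D/E)] = 0.768 × [1 + (1 − 0.24) × 1.95]
    = 0.768 × [1 + 0.76 × 1.95] = 0.768 × 2.4820 = 1.9062
MRP = 10.6% − 2.7% = 7.90%
E(R) = R_f + β_L × MRP = 2.7% + 1.9062 × 7.9% = 17.76%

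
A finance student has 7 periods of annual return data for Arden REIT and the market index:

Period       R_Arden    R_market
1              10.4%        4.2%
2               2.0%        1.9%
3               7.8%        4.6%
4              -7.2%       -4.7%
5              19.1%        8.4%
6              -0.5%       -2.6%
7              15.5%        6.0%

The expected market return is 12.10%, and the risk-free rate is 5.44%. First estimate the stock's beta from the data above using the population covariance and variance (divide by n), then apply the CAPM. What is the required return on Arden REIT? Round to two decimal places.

Mean R_i = (10.4 + 2.0 + 7.8 − 7.2 + 19.1 − 0.5 + 15.5) / 7 = 6.7286%
Mean R_m = (4.2 + 1.9 + 4.6 − 4.7 + 8.4 − 2.6 + 6.0) / 7 = 2.5429%
Σ(R_i − R̄_i)(R_m − R̄_m) = 252.1714  ⇒  Cov = 252.1714 / 7 = 36.0245
Σ(R_m − R̄_m)² = 132.5571  ⇒  Var(R_m) = 132.5571 / 7 = 18.9367
β = Cov / Var(R_m) = 36.0245 / 18.9367 = 1.9024
MRP = 12.10% − 5.44% = 6.66%
E(R) = R_f + β × MRP = 5.44% + 1.9024 × 6.66% = 18.11%

18.11%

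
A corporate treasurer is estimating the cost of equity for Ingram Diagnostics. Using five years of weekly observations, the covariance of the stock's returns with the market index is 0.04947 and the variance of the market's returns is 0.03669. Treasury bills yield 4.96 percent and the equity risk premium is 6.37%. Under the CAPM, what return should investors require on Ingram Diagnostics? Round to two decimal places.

13.55%

β = Cov(R_i, R_m) / Var(R_m) = 0.04947 / 0.03669 = 1.3483
E(R) = R_f + β × MRP = 4.96% + 1.3483 × 6.37% = 13.55%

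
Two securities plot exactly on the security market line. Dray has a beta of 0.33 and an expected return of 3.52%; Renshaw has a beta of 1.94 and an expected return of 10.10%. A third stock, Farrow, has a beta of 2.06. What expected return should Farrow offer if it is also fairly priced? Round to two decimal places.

MRP (SML slope) = (10.10% − 3.52%) / (1.94 − 0.33) = 6.58% / 1.61 = 4.0870%
R_f (intercept) = 3.52% − 0.33 × 4.0870% = 2.1713%
E(R_Farrow) = R_f + β × MRP = 2.1713% + 2.06 × 4.0870% = 10.59%

10.59%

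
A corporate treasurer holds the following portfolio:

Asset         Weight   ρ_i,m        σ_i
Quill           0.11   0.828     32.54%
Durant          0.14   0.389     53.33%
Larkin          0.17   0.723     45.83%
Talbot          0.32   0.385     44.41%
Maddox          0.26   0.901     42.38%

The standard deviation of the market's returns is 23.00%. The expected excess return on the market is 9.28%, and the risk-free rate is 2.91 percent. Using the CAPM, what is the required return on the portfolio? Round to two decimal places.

13.76%

β_Quill = 0.828 × 32.54% / 23.00% = 1.1714
β_Durant = 0.389 × 53.33% / 23.00% = 0.9020
β_Larkin = 0.723 × 45.83% / 23.00% = 1.4407
β_Talbot = 0.385 × 44.41% / 23.00% = 0.7434
β_Maddox = 0.901 × 42.38% / 23.00% = 1.6602
β_P = Σ w_i β_i = 0.11×1.1714 + 0.14×0.9020 + 0.17×1.4407 + 0.32×0.7434 + 0.26×1.6602 = 1.1696
E(R_P) = R_f + β_P × MRP = 2.91% + 1.1696 × 9.28% = 13.76%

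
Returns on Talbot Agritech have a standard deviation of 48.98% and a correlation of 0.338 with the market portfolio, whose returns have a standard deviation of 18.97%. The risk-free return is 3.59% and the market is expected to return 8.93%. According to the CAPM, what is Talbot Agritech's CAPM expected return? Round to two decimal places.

8.25%

β = ρ × σ_i / σ_m = 0.338 × 48.98% / 18.97% = 0.8727
MRP = 8.93% − 3.59% = 5.34%
E(R) = 3.59% + 0.8727 × 5.34% = 8.25%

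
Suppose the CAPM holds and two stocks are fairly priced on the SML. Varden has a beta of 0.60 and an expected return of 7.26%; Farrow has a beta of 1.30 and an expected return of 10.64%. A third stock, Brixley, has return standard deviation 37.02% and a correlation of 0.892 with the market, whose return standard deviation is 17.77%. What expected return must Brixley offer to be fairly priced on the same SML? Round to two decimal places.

MRP = (10.64% − 7.26%) / (1.30 − 0.60) = 4.8286%
R_f = 7.26% − 0.60 × 4.8286% = 4.3628%
β_Brixley = ρ·σ_i/σ_m = 0.892 × 37.02 / 17.77 = 1.8583
E(R_Brixley) = R_f + β × MRP = 4.3628% + 1.8583 × 4.8286% = 13.34%

13.34%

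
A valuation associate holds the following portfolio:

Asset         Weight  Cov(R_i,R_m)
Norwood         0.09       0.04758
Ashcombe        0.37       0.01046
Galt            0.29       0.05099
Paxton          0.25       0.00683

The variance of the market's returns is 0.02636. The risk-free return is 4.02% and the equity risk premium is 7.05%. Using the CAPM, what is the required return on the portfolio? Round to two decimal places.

10.61%

β_Norwood = 0.04758 / 0.02636 = 1.8050
β_Ashcombe = 0.01046 / 0.02636 = 0.3968
β_Galt = 0.05099 / 0.02636 = 1.9344
β_Paxton = 0.00683 / 0.02636 = 0.2591
β_P = Σ w_i β_i = 0.09×1.8050 + 0.37×0.3968 + 0.29×1.9344 + 0.25×0.2591 = 0.9350
E(R_P) = R_f + β_P × MRP = 4.02% + 0.9350 × 7.05% = 10.61%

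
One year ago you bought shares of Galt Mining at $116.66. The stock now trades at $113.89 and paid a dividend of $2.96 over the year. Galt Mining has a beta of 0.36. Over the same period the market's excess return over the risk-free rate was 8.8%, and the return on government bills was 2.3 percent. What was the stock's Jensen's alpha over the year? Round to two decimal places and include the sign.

-5.31%

Realised HPR = (P1 + D1 − P0) / P0 = (113.89 + 2.96 − 116.66) / 116.66 = 0.19 / 116.66 = 0.1629%
CAPM required = R_f + β·MRP = 2.3% + 0.36 × 8.8% = 5.4680%
α = realised − required = 0.1629% − 5.4680% = -5.31%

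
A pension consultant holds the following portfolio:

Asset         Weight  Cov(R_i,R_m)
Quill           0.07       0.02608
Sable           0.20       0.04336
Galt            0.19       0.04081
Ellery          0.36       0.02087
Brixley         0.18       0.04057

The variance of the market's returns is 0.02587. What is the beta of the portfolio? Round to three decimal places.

1.278

β_Quill = 0.02608 / 0.02587 = 1.0081
β_Sable = 0.04336 / 0.02587 = 1.6761
β_Galt = 0.04081 / 0.02587 = 1.5775
β_Ellery = 0.02087 / 0.02587 = 0.8067
β_Brixley = 0.04057 / 0.02587 = 1.5682
β_P = Σ w_i β_i = 0.07×1.0081 + 0.20×1.6761 + 0.19×1.5775 + 0.36×0.8067 + 0.18×1.5682 = 1.2782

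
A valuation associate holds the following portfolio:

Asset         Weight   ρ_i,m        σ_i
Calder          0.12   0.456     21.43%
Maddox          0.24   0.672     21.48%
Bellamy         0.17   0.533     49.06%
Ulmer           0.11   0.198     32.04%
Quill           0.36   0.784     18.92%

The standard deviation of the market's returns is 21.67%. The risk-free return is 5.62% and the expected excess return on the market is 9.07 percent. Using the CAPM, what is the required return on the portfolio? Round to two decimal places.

β_Calder = 0.456 × 21.43% / 21.67% = 0.4509
β_Maddox = 0.672 × 21.48% / 21.67% = 0.6661
β_Bellamy = 0.533 × 49.06% / 21.67% = 1.2067
β_Ulmer = 0.198 × 32.04% / 21.67% = 0.2928
β_Quill = 0.784 × 18.92% / 21.67% = 0.6845
β_P = Σ w_i β_i = 0.12×0.4509 + 0.24×0.6661 + 0.17×1.2067 + 0.11×0.2928 + 0.36×0.6845 = 0.6977
E(R_P) = R_f + β_P × MRP = 5.62% + 0.6977 × 9.07% = 11.95%

11.95%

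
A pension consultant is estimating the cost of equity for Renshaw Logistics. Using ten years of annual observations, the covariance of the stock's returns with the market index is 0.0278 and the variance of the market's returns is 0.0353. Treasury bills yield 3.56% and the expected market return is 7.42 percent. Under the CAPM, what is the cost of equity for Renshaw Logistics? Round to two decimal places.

β = Cov(R_i, R_m) / Var(R_m) = 0.0278 / 0.0353 = 0.7875
MRP = 7.42% − 3.56% = 3.86%
E(R) = R_f + β × MRP = 3.56% + 0.7875 × 3.86% = 6.60%

6.60%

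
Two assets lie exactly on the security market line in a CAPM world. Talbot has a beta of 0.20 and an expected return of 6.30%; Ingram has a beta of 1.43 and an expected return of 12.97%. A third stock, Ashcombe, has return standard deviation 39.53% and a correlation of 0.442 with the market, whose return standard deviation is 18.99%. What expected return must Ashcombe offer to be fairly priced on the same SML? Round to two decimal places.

10.20%

MRP = (12.97% − 6.30%) / (1.43 − 0.20) = 5.4228%
R_f = 6.30% − 0.20 × 5.4228% = 5.2154%
β_Ashcombe = ρ·σ_i/σ_m = 0.442 × 39.53 / 18.99 = 0.9201
E(R_Ashcombe) = R_f + β × MRP = 5.2154% + 0.9201 × 5.4228% = 10.20%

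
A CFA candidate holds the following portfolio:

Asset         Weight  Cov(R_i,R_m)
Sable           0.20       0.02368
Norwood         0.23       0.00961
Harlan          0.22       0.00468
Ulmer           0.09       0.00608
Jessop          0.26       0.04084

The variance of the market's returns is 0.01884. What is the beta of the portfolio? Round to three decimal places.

1.016

β_Sable = 0.02368 / 0.01884 = 1.2569
β_Norwood = 0.00961 / 0.01884 = 0.5101
β_Harlan = 0.00468 / 0.01884 = 0.2484
β_Ulmer = 0.00608 / 0.01884 = 0.3227
β_Jessop = 0.04084 / 0.01884 = 2.1677
β_P = Σ w_i β_i = 0.20×1.2569 + 0.23×0.5101 + 0.22×0.2484 + 0.09×0.3227 + 0.26×2.1677 = 1.0160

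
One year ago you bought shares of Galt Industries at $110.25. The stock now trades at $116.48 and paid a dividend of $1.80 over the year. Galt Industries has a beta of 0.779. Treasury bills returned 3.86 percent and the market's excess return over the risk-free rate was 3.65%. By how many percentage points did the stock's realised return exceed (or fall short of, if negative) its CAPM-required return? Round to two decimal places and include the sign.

+0.58%

Realised HPR = (P1 + D1 − P0) / P0 = (116.48 + 1.80 − 110.25) / 110.25 = 8.03 / 110.25 = 7.2834%
CAPM required = R_f + β·MRP = 3.86% + 0.779 × 3.65% = 6.70335%
α = realised − required = 7.2834% − 6.70335% = +0.58%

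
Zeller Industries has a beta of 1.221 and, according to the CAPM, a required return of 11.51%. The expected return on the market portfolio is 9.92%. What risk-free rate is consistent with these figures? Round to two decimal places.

2.73%

E(R) = R_f + β(E(R_m) − R_f) = R_f(1 − β) + β·E(R_m)
11.51% = R_f × (1 − 1.221) + 1.221 × 9.92%
11.51% = R_f × -0.221 + 12.11232%
R_f = (11.51% − 12.11232%) / -0.221 = 2.73%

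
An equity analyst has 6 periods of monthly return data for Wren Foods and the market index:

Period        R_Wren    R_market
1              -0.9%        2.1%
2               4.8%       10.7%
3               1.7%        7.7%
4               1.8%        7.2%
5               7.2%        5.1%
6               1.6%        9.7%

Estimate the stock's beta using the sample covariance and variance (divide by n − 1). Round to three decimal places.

Mean R_i = (-0.9 + 4.8 + 1.7 + 1.8 + 7.2 + 1.6) / 6 = 2.7000%
Mean R_m = (2.1 + 10.7 + 7.7 + 7.2 + 5.1 + 9.7) / 6 = 7.0833%
Σ(R_i − R̄_i)(R_m − R̄_m) = 13.0100  ⇒  Cov = 13.0100 / 5 = 2.6020
Σ(R_m − R̄_m)² = 49.0883  ⇒  Var(R_m) = 49.0883 / 5 = 9.8177
β = Cov / Var(R_m) = 2.6020 / 9.8177 = 0.2650

0.265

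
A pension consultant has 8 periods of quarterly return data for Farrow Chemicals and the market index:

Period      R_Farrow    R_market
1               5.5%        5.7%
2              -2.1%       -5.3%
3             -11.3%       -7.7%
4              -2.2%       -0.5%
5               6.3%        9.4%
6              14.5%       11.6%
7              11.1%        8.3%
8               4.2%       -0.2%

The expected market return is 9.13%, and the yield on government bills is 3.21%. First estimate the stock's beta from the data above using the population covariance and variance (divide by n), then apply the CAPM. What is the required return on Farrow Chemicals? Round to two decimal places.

Mean R_i = (5.5 − 2.1 − 11.3 − 2.2 + 6.3 + 14.5 + 11.1 + 4.2) / 8 = 3.2500%
Mean R_m = (5.7 − 5.3 − 7.7 − 0.5 + 9.4 + 11.6 + 8.3 − 0.2) / 8 = 2.6625%
Σ(R_i − R̄_i)(R_m − R̄_m) = 380.0750  ⇒  Cov = 380.0750 / 8 = 47.5094
Σ(R_m − R̄_m)² = 355.2588  ⇒  Var(R_m) = 355.2588 / 8 = 44.4074
β = Cov / Var(R_m) = 47.5094 / 44.4074 = 1.0699
MRP = 9.13% − 3.21% = 5.92%
E(R) = R_f + β × MRP = 3.21% + 1.0699 × 5.92% = 9.54%

9.54%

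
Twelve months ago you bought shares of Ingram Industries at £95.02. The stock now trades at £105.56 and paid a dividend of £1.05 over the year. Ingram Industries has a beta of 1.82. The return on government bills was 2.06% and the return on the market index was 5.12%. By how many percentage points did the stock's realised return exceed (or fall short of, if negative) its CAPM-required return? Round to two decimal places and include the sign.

Realised HPR = (P1 + D1 − P0) / P0 = (105.56 + 1.05 − 95.02) / 95.02 = 11.59 / 95.02 = 12.1974%
MRP = 5.12% − 2.06% = 3.06%
CAPM required = R_f + β·MRP = 2.06% + 1.82 × 3.06% = 7.6292%
α = realised − required = 12.1974% − 7.6292% = +4.57%

+4.57%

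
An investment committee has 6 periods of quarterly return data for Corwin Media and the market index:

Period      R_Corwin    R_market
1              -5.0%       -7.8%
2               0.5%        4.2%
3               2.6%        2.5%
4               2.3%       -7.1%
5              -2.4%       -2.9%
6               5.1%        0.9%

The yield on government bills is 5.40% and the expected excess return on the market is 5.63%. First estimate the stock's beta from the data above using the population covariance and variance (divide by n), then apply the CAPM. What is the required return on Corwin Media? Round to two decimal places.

Mean R_i = (-5.0 + 0.5 + 2.6 + 2.3 − 2.4 + 5.1) / 6 = 0.5167%
Mean R_m = (-7.8 + 4.2 + 2.5 − 7.1 − 2.9 + 0.9) / 6 = -1.7000%
Σ(R_i − R̄_i)(R_m − R̄_m) = 48.0900  ⇒  Cov = 48.0900 / 6 = 8.0150
Σ(R_m − R̄_m)² = 127.0200  ⇒  Var(R_m) = 127.0200 / 6 = 21.1700
β = Cov / Var(R_m) = 8.0150 / 21.1700 = 0.3786
E(R) = R_f + β × MRP = 5.40% + 0.3786 × 5.63% = 7.53%

7.53%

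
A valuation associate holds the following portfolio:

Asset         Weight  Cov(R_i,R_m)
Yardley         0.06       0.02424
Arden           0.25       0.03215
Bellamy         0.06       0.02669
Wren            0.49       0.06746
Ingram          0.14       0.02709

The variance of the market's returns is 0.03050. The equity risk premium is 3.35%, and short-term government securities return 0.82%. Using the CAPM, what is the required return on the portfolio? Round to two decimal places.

6.09%

β_Yardley = 0.02424 / 0.03050 = 0.7948
β_Arden = 0.03215 / 0.03050 = 1.0541
β_Bellamy = 0.02669 / 0.03050 = 0.8751
β_Wren = 0.06746 / 0.03050 = 2.2118
β_Ingram = 0.02709 / 0.03050 = 0.8882
β_P = Σ w_i β_i = 0.06×0.7948 + 0.25×1.0541 + 0.06×0.8751 + 0.49×2.2118 + 0.14×0.8882 = 1.5718
E(R_P) = R_f + β_P × MRP = 0.82% + 1.5718 × 3.35% = 6.09%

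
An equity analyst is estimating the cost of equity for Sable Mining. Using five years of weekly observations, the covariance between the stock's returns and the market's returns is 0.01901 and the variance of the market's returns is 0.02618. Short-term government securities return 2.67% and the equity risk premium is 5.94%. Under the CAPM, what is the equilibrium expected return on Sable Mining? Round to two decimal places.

6.98%

β = Cov(R_i, R_m) / Var(R_m) = 0.01901 / 0.02618 = 0.7261
E(R) = R_f + β × MRP = 2.67% + 0.7261 × 5.94% = 6.98%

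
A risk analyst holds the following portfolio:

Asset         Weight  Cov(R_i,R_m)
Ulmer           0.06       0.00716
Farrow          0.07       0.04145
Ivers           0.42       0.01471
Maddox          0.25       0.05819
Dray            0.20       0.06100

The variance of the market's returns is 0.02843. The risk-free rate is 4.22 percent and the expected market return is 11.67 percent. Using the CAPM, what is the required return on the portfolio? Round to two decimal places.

13.72%

β_Ulmer = 0.00716 / 0.02843 = 0.2518
β_Farrow = 0.04145 / 0.02843 = 1.4580
β_Ivers = 0.01471 / 0.02843 = 0.5174
β_Maddox = 0.05819 / 0.02843 = 2.0468
β_Dray = 0.06100 / 0.02843 = 2.1456
β_P = Σ w_i β_i = 0.06×0.2518 + 0.07×1.4580 + 0.42×0.5174 + 0.25×2.0468 + 0.20×2.1456 = 1.2753
MRP = 11.67% − 4.22% = 7.45%
E(R_P) = R_f + β_P × MRP = 4.22% + 1.2753 × 7.45% = 13.72%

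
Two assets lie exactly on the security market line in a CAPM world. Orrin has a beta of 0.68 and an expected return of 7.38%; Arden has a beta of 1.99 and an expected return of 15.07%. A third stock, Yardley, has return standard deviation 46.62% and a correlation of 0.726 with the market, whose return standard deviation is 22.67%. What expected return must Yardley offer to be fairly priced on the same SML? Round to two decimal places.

MRP = (15.07% − 7.38%) / (1.99 − 0.68) = 5.8702%
R_f = 7.38% − 0.68 × 5.8702% = 3.3883%
β_Yardley = ρ·σ_i/σ_m = 0.726 × 46.62 / 22.67 = 1.4930
E(R_Yardley) = R_f + β × MRP = 3.3883% + 1.4930 × 5.8702% = 12.15%

12.15%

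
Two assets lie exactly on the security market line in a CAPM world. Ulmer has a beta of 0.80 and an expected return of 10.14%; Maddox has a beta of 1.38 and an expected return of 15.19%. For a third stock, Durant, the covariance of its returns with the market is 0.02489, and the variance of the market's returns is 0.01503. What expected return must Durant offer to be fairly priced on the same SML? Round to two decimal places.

17.59%

MRP = (15.19% − 10.14%) / (1.38 − 0.80) = 8.7069%
R_f = 10.14% − 0.80 × 8.7069% = 3.1745%
β_Durant = Cov / Var(R_m) = 0.02489 / 0.01503 = 1.6560
E(R_Durant) = R_f + β × MRP = 3.1745% + 1.6560 × 8.7069% = 17.59%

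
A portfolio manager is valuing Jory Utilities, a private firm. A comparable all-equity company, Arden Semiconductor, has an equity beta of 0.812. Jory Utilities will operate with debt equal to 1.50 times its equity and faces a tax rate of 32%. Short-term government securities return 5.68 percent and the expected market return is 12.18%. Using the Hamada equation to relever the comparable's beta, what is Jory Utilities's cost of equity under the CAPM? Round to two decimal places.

16.34%

β_L = β_U × [1 + (1 − t)(D/E)] = 0.812 × [1 + (1 − 0.32) × 1.50]
    = 0.812 × [1 + 0.68 × 1.50] = 0.812 × 2.0200 = 1.6402
MRP = 12.18% − 5.68% = 6.50%
E(R) = R_f + β_L × MRP = 5.68% + 1.6402 × 6.50% = 16.34%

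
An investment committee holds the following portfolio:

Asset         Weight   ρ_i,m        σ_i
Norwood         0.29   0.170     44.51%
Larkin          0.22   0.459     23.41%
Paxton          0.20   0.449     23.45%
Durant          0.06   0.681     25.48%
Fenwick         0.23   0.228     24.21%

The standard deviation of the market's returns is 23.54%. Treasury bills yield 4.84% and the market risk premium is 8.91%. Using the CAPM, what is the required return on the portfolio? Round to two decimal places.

β_Norwood = 0.170 × 44.51% / 23.54% = 0.3214
β_Larkin = 0.459 × 23.41% / 23.54% = 0.4565
β_Paxton = 0.449 × 23.45% / 23.54% = 0.4473
β_Durant = 0.681 × 25.48% / 23.54% = 0.7371
β_Fenwick = 0.228 × 24.21% / 23.54% = 0.2345
β_P = Σ w_i β_i = 0.29×0.3214 + 0.22×0.4565 + 0.20×0.4473 + 0.06×0.7371 + 0.23×0.2345 = 0.3813
E(R_P) = R_f + β_P × MRP = 4.84% + 0.3813 × 8.91% = 8.24%

8.24%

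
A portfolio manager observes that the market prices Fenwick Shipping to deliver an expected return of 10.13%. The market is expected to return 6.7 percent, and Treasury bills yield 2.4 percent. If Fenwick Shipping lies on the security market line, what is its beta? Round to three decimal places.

1.798

MRP = 6.7% − 2.4% = 4.30%
β = (E(R) − R_f) / MRP = (10.13% − 2.4%) / 4.3% = 7.73% / 4.3% = 1.798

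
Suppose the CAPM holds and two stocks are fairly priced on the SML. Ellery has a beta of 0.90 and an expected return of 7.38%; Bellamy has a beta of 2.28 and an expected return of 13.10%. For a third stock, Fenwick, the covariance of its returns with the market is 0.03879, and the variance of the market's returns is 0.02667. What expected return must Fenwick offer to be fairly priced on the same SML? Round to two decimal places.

MRP = (13.10% − 7.38%) / (2.28 − 0.90) = 4.1449%
R_f = 7.38% − 0.90 × 4.1449% = 3.6496%
β_Fenwick = Cov / Var(R_m) = 0.03879 / 0.02667 = 1.4544
E(R_Fenwick) = R_f + β × MRP = 3.6496% + 1.4544 × 4.1449% = 9.68%

9.68%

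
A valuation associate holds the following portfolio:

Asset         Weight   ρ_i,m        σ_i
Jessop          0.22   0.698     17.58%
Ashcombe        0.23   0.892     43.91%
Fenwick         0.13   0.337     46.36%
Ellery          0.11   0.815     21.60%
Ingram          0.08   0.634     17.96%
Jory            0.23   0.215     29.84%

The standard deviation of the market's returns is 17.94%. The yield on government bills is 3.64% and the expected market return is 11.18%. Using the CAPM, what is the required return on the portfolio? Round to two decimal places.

β_Jessop = 0.698 × 17.58% / 17.94% = 0.6840
β_Ashcombe = 0.892 × 43.91% / 17.94% = 2.1833
β_Fenwick = 0.337 × 46.36% / 17.94% = 0.8709
β_Ellery = 0.815 × 21.60% / 17.94% = 0.9813
β_Ingram = 0.634 × 17.96% / 17.94% = 0.6347
β_Jory = 0.215 × 29.84% / 17.94% = 0.3576
β_P = Σ w_i β_i = 0.22×0.6840 + 0.23×2.1833 + 0.13×0.8709 + 0.11×0.9813 + 0.08×0.6347 + 0.23×0.3576 = 1.0068
MRP = 11.18% − 3.64% = 7.54%
E(R_P) = R_f + β_P × MRP = 3.64% + 1.0068 × 7.54% = 11.23%

11.23%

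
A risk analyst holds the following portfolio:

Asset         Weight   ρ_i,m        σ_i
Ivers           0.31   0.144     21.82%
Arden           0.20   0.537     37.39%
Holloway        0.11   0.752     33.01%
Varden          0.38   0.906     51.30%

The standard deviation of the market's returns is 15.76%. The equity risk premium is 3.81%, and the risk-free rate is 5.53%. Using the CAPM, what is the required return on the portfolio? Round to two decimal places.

β_Ivers = 0.144 × 21.82% / 15.76% = 0.1994
β_Arden = 0.537 × 37.39% / 15.76% = 1.2740
β_Holloway = 0.752 × 33.01% / 15.76% = 1.5751
β_Varden = 0.906 × 51.30% / 15.76% = 2.9491
β_P = Σ w_i β_i = 0.31×0.1994 + 0.20×1.2740 + 0.11×1.5751 + 0.38×2.9491 = 1.6105
E(R_P) = R_f + β_P × MRP = 5.53% + 1.6105 × 3.81% = 11.67%

11.67%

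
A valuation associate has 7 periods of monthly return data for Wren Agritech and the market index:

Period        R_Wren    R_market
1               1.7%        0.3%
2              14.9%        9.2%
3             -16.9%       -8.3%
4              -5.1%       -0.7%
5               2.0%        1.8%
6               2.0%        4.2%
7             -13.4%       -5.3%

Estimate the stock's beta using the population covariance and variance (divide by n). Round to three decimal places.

Mean R_i = (1.7 + 14.9 − 16.9 − 5.1 + 2.0 + 2.0 − 13.4) / 7 = -2.1143%
Mean R_m = (0.3 + 9.2 − 8.3 − 0.7 + 1.8 + 4.2 − 5.3) / 7 = 0.1714%
Σ(R_i − R̄_i)(R_m − R̄_m) = 366.9871  ⇒  Cov = 366.9871 / 7 = 52.4267
Σ(R_m − R̄_m)² = 202.8743  ⇒  Var(R_m) = 202.8743 / 7 = 28.9820
β = Cov / Var(R_m) = 52.4267 / 28.9820 = 1.8089

1.809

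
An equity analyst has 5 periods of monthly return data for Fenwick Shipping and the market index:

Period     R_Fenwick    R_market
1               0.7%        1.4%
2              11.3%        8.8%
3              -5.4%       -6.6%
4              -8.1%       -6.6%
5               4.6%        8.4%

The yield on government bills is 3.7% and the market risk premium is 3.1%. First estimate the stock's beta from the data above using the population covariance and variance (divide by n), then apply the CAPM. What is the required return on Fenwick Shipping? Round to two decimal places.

Mean R_i = (0.7 + 11.3 − 5.4 − 8.1 + 4.6) / 5 = 0.6200%
Mean R_m = (1.4 + 8.8 − 6.6 − 6.6 + 8.4) / 5 = 1.0800%
Σ(R_i − R̄_i)(R_m − R̄_m) = 224.8120  ⇒  Cov = 224.8120 / 5 = 44.9624
Σ(R_m − R̄_m)² = 231.2480  ⇒  Var(R_m) = 231.2480 / 5 = 46.2496
β = Cov / Var(R_m) = 44.9624 / 46.2496 = 0.9722
E(R) = R_f + β × MRP = 3.7% + 0.9722 × 3.1% = 6.71%

6.71%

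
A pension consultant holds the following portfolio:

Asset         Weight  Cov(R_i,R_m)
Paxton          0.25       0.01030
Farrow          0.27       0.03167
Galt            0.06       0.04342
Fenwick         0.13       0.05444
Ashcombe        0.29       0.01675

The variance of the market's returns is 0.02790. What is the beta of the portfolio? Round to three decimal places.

0.920

β_Paxton = 0.01030 / 0.02790 = 0.3692
β_Farrow = 0.03167 / 0.02790 = 1.1351
β_Galt = 0.04342 / 0.02790 = 1.5563
β_Fenwick = 0.05444 / 0.02790 = 1.9513
β_Ashcombe = 0.01675 / 0.02790 = 0.6004
β_P = Σ w_i β_i = 0.25×0.3692 + 0.27×1.1351 + 0.06×1.5563 + 0.13×1.9513 + 0.29×0.6004 = 0.9199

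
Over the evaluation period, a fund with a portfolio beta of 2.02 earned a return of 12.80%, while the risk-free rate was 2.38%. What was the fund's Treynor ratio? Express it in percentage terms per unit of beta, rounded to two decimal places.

Treynor = (R_P − R_f) / β_P = (12.80% − 2.38%) / 2.0200 = 10.42% / 2.0200 = 5.16%

5.16%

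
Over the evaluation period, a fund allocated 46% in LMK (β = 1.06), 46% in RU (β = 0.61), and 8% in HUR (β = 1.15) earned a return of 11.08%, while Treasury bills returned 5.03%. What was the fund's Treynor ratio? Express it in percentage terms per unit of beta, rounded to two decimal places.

β_P = 0.46×1.06 + 0.46×0.61 + 0.08×1.15 = 0.8602
Treynor = (R_P − R_f) / β_P = (11.08% − 5.03%) / 0.8602 = 6.05% / 0.8602 = 7.03%

7.03%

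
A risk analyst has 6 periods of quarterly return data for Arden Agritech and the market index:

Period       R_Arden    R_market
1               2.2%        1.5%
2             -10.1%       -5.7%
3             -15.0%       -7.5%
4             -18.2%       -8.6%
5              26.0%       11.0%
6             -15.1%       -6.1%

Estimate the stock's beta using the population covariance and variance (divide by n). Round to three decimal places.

Mean R_i = (2.2 − 10.1 − 15.0 − 18.2 + 26.0 − 15.1) / 6 = -5.0333%
Mean R_m = (1.5 − 5.7 − 7.5 − 8.6 + 11.0 − 6.1) / 6 = -2.5667%
Σ(R_i − R̄_i)(R_m − R̄_m) = 630.4867  ⇒  Cov = 630.4867 / 6 = 105.0811
Σ(R_m − R̄_m)² = 283.6333  ⇒  Var(R_m) = 283.6333 / 6 = 47.2722
β = Cov / Var(R_m) = 105.0811 / 47.2722 = 2.2229

2.223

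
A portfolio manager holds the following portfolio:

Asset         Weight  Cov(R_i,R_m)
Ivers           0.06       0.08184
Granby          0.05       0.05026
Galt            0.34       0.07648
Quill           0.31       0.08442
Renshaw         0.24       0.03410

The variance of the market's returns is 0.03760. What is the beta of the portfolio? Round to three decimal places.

1.803

β_Ivers = 0.08184 / 0.03760 = 2.1766
β_Granby = 0.05026 / 0.03760 = 1.3367
β_Galt = 0.07648 / 0.03760 = 2.0340
β_Quill = 0.08442 / 0.03760 = 2.2452
β_Renshaw = 0.03410 / 0.03760 = 0.9069
β_P = Σ w_i β_i = 0.06×2.1766 + 0.05×1.3367 + 0.34×2.0340 + 0.31×2.2452 + 0.24×0.9069 = 1.8027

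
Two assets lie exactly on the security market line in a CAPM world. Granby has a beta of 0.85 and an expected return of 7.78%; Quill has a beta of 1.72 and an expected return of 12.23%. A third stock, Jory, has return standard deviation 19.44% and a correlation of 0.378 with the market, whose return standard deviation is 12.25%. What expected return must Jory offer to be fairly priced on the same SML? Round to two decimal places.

6.50%

MRP = (12.23% − 7.78%) / (1.72 − 0.85) = 5.1149%
R_f = 7.78% − 0.85 × 5.1149% = 3.4323%
β_Jory = ρ·σ_i/σ_m = 0.378 × 19.44 / 12.25 = 0.5999
E(R_Jory) = R_f + β × MRP = 3.4323% + 0.5999 × 5.1149% = 6.50%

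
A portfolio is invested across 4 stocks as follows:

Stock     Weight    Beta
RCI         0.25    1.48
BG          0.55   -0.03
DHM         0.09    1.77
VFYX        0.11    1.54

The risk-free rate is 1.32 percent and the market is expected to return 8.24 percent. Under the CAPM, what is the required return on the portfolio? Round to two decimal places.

β_P = Σ w_i β_i = 0.25×1.48 + 0.55×-0.03 + 0.09×1.77 + 0.11×1.54 = 0.6822
MRP = 8.24% − 1.32% = 6.92%
E(R_P) = R_f + β_P × MRP = 1.32% + 0.6822 × 6.92% = 6.04%

6.04%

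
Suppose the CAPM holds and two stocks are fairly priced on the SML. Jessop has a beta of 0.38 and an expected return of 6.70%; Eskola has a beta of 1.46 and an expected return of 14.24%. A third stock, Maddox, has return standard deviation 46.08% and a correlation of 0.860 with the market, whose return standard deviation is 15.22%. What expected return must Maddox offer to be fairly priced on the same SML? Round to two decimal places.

22.22%

MRP = (14.24% − 6.70%) / (1.46 − 0.38) = 6.9815%
R_f = 6.70% − 0.38 × 6.9815% = 4.0470%
β_Maddox = ρ·σ_i/σ_m = 0.860 × 46.08 / 15.22 = 2.6037
E(R_Maddox) = R_f + β × MRP = 4.0470% + 2.6037 × 6.9815% = 22.22%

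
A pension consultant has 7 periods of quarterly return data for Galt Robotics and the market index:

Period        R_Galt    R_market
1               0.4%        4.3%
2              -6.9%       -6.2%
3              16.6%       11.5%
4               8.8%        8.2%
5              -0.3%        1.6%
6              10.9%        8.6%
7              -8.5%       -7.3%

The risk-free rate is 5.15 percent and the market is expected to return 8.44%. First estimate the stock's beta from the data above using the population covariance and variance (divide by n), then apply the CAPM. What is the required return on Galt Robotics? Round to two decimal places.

Mean R_i = (0.4 − 6.9 + 16.6 + 8.8 − 0.3 + 10.9 − 8.5) / 7 = 3.0000%
Mean R_m = (4.3 − 6.2 + 11.5 + 8.2 + 1.6 + 8.6 − 7.3) / 7 = 2.9571%
Σ(R_i − R̄_i)(R_m − R̄_m) = 400.7700  ⇒  Cov = 400.7700 / 7 = 57.2529
Σ(R_m − R̄_m)² = 325.0171  ⇒  Var(R_m) = 325.0171 / 7 = 46.4310
β = Cov / Var(R_m) = 57.2529 / 46.4310 = 1.2331
MRP = 8.44% − 5.15% = 3.29%
E(R) = R_f + β × MRP = 5.15% + 1.2331 × 3.29% = 9.21%

9.21%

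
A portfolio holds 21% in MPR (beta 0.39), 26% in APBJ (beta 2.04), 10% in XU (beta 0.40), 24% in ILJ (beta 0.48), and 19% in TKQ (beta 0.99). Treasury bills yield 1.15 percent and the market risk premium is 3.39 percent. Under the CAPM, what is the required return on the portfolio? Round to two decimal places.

4.39%

β_P = Σ w_i β_i = 0.21×0.39 + 0.26×2.04 + 0.10×0.40 + 0.24×0.48 + 0.19×0.99 = 0.9556
E(R_P) = R_f + β_P × MRP = 1.15% + 0.9556 × 3.39% = 4.39%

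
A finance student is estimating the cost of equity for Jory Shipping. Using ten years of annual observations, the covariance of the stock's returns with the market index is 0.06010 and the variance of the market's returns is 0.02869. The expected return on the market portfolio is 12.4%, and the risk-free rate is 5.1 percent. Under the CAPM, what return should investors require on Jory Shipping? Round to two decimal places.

20.39%

β = Cov(R_i, R_m) / Var(R_m) = 0.06010 / 0.02869 = 2.0948
MRP = 12.4% − 5.1% = 7.30%
E(R) = R_f + β × MRP = 5.1% + 2.0948 × 7.3% = 20.39%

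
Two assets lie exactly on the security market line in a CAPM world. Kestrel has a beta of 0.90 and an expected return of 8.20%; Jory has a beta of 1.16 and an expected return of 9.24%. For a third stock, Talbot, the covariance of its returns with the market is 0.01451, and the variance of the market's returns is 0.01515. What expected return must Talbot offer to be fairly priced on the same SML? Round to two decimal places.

8.43%

MRP = (9.24% − 8.20%) / (1.16 − 0.90) = 4.0000%
R_f = 8.20% − 0.90 × 4.0000% = 4.6000%
β_Talbot = Cov / Var(R_m) = 0.01451 / 0.01515 = 0.9578
E(R_Talbot) = R_f + β × MRP = 4.6000% + 0.9578 × 4.0000% = 8.43%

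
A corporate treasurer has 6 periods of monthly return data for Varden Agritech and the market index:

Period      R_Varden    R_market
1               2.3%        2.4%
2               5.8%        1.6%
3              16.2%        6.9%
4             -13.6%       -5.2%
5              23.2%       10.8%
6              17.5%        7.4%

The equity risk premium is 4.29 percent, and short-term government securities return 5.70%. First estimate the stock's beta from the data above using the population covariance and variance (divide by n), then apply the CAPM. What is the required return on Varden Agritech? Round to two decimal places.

Mean R_i = (2.3 + 5.8 + 16.2 − 13.6 + 23.2 + 17.5) / 6 = 8.5667%
Mean R_m = (2.4 + 1.6 + 6.9 − 5.2 + 10.8 + 7.4) / 6 = 3.9833%
Σ(R_i − R̄_i)(R_m − R̄_m) = 372.6167  ⇒  Cov = 372.6167 / 6 = 62.1028
Σ(R_m − R̄_m)² = 159.1683  ⇒  Var(R_m) = 159.1683 / 6 = 26.5281
β = Cov / Var(R_m) = 62.1028 / 26.5281 = 2.3410
E(R) = R_f + β × MRP = 5.70% + 2.3410 × 4.29% = 15.74%

15.74%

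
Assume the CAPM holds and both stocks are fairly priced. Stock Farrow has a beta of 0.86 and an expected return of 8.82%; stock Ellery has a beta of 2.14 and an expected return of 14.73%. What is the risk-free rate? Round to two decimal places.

Both satisfy E(R) = R_f + β·MRP, so the slope of the SML is
MRP = (14.73% − 8.82%) / (2.14 − 0.86) = 5.91% / 1.28 = 4.6172%
R_f = E(R_Farrow) − β_Farrow·MRP = 8.82% − 0.86 × 4.6172% = 4.8492%

4.85%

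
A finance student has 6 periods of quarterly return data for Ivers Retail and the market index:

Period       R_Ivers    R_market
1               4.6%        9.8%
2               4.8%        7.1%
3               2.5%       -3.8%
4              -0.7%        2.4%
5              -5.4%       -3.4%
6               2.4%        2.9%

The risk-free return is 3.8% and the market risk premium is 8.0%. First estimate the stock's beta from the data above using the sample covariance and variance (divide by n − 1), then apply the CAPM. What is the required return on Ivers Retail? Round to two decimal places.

Mean R_i = (4.6 + 4.8 + 2.5 − 0.7 − 5.4 + 2.4) / 6 = 1.3667%
Mean R_m = (9.8 + 7.1 − 3.8 + 2.4 − 3.4 + 2.9) / 6 = 2.5000%
Σ(R_i − R̄_i)(R_m − R̄_m) = 72.8000  ⇒  Cov = 72.8000 / 5 = 14.5600
Σ(R_m − R̄_m)² = 149.1200  ⇒  Var(R_m) = 149.1200 / 5 = 29.8240
β = Cov / Var(R_m) = 14.5600 / 29.8240 = 0.4882
E(R) = R_f + β × MRP = 3.8% + 0.4882 × 8.0% = 7.71%

7.71%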